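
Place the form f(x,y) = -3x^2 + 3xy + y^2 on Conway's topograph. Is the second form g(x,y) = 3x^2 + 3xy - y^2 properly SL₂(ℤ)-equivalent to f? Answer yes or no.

D₁ = 21, D₂ = 21
river cycle of f (length 2): (1, 3, -3), (-3, 3, 1)
river cycle of g (length 2): (-1, 3, 3), (3, 3, -1)
cycles differ ⇒ inequivalent

no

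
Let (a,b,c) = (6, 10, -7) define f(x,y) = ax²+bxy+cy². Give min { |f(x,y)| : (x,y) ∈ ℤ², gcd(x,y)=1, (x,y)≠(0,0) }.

river: ρ → (-7,4,9)
river: ρ → (9,14,-2)
river: ρ → (-2,14,9)
river: ρ → (9,4,-7)
river: ρ → (-7,10,6)
river: ρ → (6,14,-3)
river: ρ → (-3,16,1)
river: ρ → (1,16,-3)
river: ρ → (-3,14,6)
river: ρ → (6,10,-7)
closes: descent 0, river 10
min |a| on river = 1

1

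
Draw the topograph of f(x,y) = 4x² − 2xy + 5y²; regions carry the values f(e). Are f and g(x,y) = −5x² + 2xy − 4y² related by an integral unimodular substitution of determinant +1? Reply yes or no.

D₁ = -76, D₂ = -76
f: reduced (well bottom): (4,-2,5) with a≤c, −a<b≤a
g is negative-definite; reduce −g:
−g: flip: (5,-2,4)→(4,2,5)
−g: reduced (well bottom): (4,2,5) with a≤c, −a<b≤a
flip sign back: reduced form of g is (-4,-2,-5)
reduced forms (4, -2, 5) vs (-4, -2, -5) ⇒ inequivalent

no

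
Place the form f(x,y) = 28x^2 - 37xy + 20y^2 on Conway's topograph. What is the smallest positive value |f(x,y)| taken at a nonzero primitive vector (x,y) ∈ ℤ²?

translate: b→19 (≡-37 mod 56), so (28,-37,20)→(28,19,11)
flip: (28,19,11)→(11,-19,28)
translate: b→3 (≡-19 mod 22), so (11,-19,28)→(11,3,20)
reduced (well bottom): (11,3,20) with a≤c, −a<b≤a
well minimum = a = 11

11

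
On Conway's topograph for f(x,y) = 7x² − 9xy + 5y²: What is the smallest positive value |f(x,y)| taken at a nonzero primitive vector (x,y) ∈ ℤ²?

translate: b→5 (≡-9 mod 14), so (7,-9,5)→(7,5,3)
flip: (7,5,3)→(3,-5,7)
translate: b→1 (≡-5 mod 6), so (3,-5,7)→(3,1,5)
reduced (well bottom): (3,1,5) with a≤c, −a<b≤a
well minimum = a = 3

3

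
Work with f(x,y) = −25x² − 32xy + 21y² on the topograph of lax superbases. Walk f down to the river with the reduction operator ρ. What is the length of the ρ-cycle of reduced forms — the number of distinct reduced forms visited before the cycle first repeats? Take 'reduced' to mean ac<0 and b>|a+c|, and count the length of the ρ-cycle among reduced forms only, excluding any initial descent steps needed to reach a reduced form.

D = 3124, ⌊√D⌋ = 55
descent: ρ → (21,32,-25)  [lands on river]
river: ρ → (-25,18,28)
river: ρ → (28,38,-15)
river: ρ → (-15,52,7)
river: ρ → (7,46,-36)
river: ρ → (-36,26,17)
river: ρ → (17,42,-20)
river: ρ → (-20,38,21)
river: ρ → (21,46,-12)
river: ρ → (-12,50,13)
river: ρ → (13,54,-4)
river: ρ → (-4,50,39)
river: ρ → (39,28,-15)
river: ρ → (-15,32,35)
river: ρ → (35,38,-12)
river: ρ → (-12,34,41)
river: ρ → (41,48,-5)
river: ρ → (-5,52,21)
ρ-cycle length = 18 (tail of 1 descent step not counted)

18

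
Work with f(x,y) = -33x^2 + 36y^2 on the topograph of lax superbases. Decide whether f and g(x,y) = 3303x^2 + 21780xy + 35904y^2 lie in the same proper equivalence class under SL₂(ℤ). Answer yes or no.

D₁ = 4752, D₂ = 4752
river cycle of f (length 2): (-33, 66, 3), (3, 66, -33)
river cycle of g (length 2): (-33, 66, 3), (3, 66, -33)
cycles coincide ⇒ equivalent

yes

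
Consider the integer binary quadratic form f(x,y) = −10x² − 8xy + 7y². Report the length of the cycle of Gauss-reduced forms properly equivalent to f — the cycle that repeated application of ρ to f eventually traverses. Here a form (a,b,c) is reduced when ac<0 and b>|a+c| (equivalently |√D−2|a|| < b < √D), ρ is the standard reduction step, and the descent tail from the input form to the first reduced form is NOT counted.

D = 344, ⌊√D⌋ = 18
descent: ρ → (7,8,-10)  [lands on river]
river: ρ → (-10,12,5)
river: ρ → (5,18,-1)
river: ρ → (-1,18,5)
river: ρ → (5,12,-10)
river: ρ → (-10,8,7)
river: ρ → (7,6,-11)
river: ρ → (-11,16,2)
river: ρ → (2,16,-11)
river: ρ → (-11,6,7)
ρ-cycle length = 10 (tail of 1 descent step not counted)

10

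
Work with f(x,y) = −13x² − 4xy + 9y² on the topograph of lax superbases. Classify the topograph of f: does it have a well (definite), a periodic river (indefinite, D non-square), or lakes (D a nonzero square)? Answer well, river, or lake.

D = b²−4ac = (-4)² − 4·(-13)·9 = 484
D = 22² is a perfect square ⇒ form factors over ℤ ⇒ lakes

lake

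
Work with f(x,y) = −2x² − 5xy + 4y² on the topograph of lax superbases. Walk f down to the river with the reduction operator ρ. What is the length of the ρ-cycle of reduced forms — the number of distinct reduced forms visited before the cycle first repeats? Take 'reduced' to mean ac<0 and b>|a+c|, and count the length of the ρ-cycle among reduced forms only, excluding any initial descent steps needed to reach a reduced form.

D = 57, ⌊√D⌋ = 7
descent: ρ → (4,5,-2)  [lands on river]
river: ρ → (-2,7,1)
river: ρ → (1,7,-2)
river: ρ → (-2,5,4)
river: ρ → (4,3,-3)
river: ρ → (-3,3,4)
ρ-cycle length = 6 (tail of 1 descent step not counted)

6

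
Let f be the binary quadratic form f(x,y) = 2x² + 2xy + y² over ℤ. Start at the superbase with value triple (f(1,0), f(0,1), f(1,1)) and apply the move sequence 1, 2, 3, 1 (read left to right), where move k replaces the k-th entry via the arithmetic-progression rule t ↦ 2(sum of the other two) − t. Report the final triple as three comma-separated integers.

start (2,1,5) = (f(1,0),f(0,1),f(1,1))
replace slot 1: 2·(1+5) − 2 = 10 → (10,1,5)
replace slot 2: 2·(10+5) − 1 = 29 → (10,29,5)
replace slot 3: 2·(10+29) − 5 = 73 → (10,29,73)
replace slot 1: 2·(29+73) − 10 = 194 → (194,29,73)

194,29,73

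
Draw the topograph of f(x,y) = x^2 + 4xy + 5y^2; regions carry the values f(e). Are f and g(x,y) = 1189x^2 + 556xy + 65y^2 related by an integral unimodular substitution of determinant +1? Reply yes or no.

D₁ = -4, D₂ = -4
f: translate: b→0 (≡4 mod 2), so (1,4,5)→(1,0,1)
f: reduced (well bottom): (1,0,1) with a≤c, −a<b≤a
g: flip: (1189,556,65)→(65,-556,1189)
g: translate: b→-36 (≡-556 mod 130), so (65,-556,1189)→(65,-36,5)
g: flip: (65,-36,5)→(5,36,65)
g: translate: b→-4 (≡36 mod 10), so (5,36,65)→(5,-4,1)
g: flip: (5,-4,1)→(1,4,5)
g: translate: b→0 (≡4 mod 2), so (1,4,5)→(1,0,1)
g: reduced (well bottom): (1,0,1) with a≤c, −a<b≤a
reduced forms (1, 0, 1) vs (1, 0, 1) ⇒ equivalent

yes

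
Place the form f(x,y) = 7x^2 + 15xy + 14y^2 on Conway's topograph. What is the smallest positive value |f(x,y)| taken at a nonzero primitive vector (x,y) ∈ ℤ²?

translate: b→1 (≡15 mod 14), so (7,15,14)→(7,1,6)
flip: (7,1,6)→(6,-1,7)
reduced (well bottom): (6,-1,7) with a≤c, −a<b≤a
well minimum = a = 6

6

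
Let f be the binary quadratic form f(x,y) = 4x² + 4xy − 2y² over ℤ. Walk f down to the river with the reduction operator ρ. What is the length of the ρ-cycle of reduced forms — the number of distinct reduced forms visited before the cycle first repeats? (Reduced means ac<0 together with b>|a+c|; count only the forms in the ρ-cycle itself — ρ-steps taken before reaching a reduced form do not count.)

D = 48, ⌊√D⌋ = 6
river: ρ → (-2,4,4)
river: ρ → (4,4,-2)
ρ-cycle length = 2 (tail of 0 descent steps not counted)

2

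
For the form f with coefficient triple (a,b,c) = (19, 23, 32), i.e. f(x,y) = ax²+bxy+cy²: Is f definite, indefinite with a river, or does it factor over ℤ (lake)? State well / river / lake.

D = b²−4ac = 23² − 4·19·32 = -1903
D < 0 ⇒ definite ⇒ every region one sign ⇒ single well

well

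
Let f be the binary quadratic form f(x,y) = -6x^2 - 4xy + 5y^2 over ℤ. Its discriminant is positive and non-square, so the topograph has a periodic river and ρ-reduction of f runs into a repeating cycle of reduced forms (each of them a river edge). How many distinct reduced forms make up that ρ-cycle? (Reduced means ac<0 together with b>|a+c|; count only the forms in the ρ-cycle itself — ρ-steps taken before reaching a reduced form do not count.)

D = 136, ⌊√D⌋ = 11
descent: ρ → (5,4,-6)  [lands on river]
river: ρ → (-6,8,3)
river: ρ → (3,10,-3)
river: ρ → (-3,8,6)
river: ρ → (6,4,-5)
river: ρ → (-5,6,5)
ρ-cycle length = 6 (tail of 1 descent step not counted)

6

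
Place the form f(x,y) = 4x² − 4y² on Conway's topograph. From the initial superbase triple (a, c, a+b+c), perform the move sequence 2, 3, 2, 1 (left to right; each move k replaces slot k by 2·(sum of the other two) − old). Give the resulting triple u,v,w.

start (4,-4,0) = (f(1,0),f(0,1),f(1,1))
replace slot 2: 2·(4+0) − (-4) = 12 → (4,12,0)
replace slot 3: 2·(4+12) − 0 = 32 → (4,12,32)
replace slot 2: 2·(4+32) − 12 = 60 → (4,60,32)
replace slot 1: 2·(60+32) − 4 = 180 → (180,60,32)

180,60,32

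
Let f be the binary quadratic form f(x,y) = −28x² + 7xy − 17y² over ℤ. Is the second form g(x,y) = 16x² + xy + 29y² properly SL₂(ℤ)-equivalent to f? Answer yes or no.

D₁ = -1855, D₂ = -1855
f is negative-definite; reduce −f:
−f: flip: (28,-7,17)→(17,7,28)
−f: reduced (well bottom): (17,7,28) with a≤c, −a<b≤a
flip sign back: reduced form of f is (-17,-7,-28)
g: reduced (well bottom): (16,1,29) with a≤c, −a<b≤a
reduced forms (-17, -7, -28) vs (16, 1, 29) ⇒ inequivalent

no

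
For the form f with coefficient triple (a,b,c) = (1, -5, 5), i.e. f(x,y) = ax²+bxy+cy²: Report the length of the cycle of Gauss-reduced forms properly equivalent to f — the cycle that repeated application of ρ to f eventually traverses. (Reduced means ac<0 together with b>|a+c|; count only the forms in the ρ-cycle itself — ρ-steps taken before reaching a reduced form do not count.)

D = 5, ⌊√D⌋ = 2
descent: ρ → (5,5,1)
descent: ρ → (1,1,-1)  [lands on river]
river: ρ → (-1,1,1)
ρ-cycle length = 2 (tail of 2 descent steps not counted)

2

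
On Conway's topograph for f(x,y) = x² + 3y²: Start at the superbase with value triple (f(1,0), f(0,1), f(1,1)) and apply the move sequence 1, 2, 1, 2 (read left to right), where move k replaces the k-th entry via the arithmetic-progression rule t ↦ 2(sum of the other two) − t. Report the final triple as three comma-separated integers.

start (1,3,4) = (f(1,0),f(0,1),f(1,1))
replace slot 1: 2·(3+4) − 1 = 13 → (13,3,4)
replace slot 2: 2·(13+4) − 3 = 31 → (13,31,4)
replace slot 1: 2·(31+4) − 13 = 57 → (57,31,4)
replace slot 2: 2·(57+4) − 31 = 91 → (57,91,4)

57,91,4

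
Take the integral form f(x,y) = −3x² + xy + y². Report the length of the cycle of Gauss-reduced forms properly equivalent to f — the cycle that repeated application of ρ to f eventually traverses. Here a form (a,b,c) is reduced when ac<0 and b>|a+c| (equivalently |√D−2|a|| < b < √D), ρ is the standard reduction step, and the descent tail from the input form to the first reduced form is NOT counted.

D = 13, ⌊√D⌋ = 3
descent: ρ → (1,3,-1)  [lands on river]
river: ρ → (-1,3,1)
ρ-cycle length = 2 (tail of 1 descent step not counted)

2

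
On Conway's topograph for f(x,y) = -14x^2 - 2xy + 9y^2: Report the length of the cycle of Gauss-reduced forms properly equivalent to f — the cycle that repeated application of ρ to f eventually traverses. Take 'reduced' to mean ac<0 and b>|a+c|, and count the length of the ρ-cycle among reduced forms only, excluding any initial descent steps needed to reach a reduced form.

D = 508, ⌊√D⌋ = 22
descent: ρ → (9,20,-3)  [lands on river]
river: ρ → (-3,22,2)
river: ρ → (2,22,-3)
river: ρ → (-3,20,9)
river: ρ → (9,16,-7)
river: ρ → (-7,12,13)
river: ρ → (13,14,-6)
river: ρ → (-6,22,1)
river: ρ → (1,22,-6)
river: ρ → (-6,14,13)
river: ρ → (13,12,-7)
river: ρ → (-7,16,9)
ρ-cycle length = 12 (tail of 1 descent step not counted)

12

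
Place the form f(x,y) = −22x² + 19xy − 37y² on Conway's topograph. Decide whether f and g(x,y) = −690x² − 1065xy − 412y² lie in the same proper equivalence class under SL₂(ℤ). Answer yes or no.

D₁ = -2895, D₂ = -2895
f is negative-definite; reduce −f:
−f: reduced (well bottom): (22,-19,37) with a≤c, −a<b≤a
flip sign back: reduced form of f is (-22,19,-37)
g is negative-definite; reduce −g:
−g: translate: b→-315 (≡1065 mod 1380), so (690,1065,412)→(690,-315,37)
−g: flip: (690,-315,37)→(37,315,690)
−g: translate: b→19 (≡315 mod 74), so (37,315,690)→(37,19,22)
−g: flip: (37,19,22)→(22,-19,37)
−g: reduced (well bottom): (22,-19,37) with a≤c, −a<b≤a
flip sign back: reduced form of g is (-22,19,-37)
reduced forms (-22, 19, -37) vs (-22, 19, -37) ⇒ equivalent

yes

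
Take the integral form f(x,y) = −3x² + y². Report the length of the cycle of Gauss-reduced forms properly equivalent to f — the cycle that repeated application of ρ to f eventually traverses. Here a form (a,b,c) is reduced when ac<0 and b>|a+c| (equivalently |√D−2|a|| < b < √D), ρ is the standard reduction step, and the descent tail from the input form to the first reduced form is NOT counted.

D = 12, ⌊√D⌋ = 3
descent: ρ → (1,2,-2)  [lands on river]
river: ρ → (-2,2,1)
ρ-cycle length = 2 (tail of 1 descent step not counted)

2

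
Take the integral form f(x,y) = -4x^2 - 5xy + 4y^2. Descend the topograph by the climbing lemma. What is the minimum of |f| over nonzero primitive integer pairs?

descent: ρ → (4,5,-4)  [lands on river]
river: ρ → (-4,3,5)
river: ρ → (5,7,-2)
river: ρ → (-2,9,1)
river: ρ → (1,9,-2)
river: ρ → (-2,7,5)
river: ρ → (5,3,-4)
river: ρ → (-4,5,4)
river: ρ → (4,3,-5)
river: ρ → (-5,7,2)
river: ρ → (2,9,-1)
river: ρ → (-1,9,2)
river: ρ → (2,7,-5)
river: ρ → (-5,3,4)
closes: descent 1, river 14
min |a| on river = 1

1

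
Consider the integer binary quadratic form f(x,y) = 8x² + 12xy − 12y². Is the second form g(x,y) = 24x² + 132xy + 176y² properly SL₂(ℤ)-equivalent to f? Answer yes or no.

D₁ = 528, D₂ = 528
river cycle of f (length 4): (-12, 12, 8), (8, 20, -4), (-4, 20, 8), (8, 12, -12)
river cycle of g (length 4): (-4, 20, 8), (8, 12, -12), (-12, 12, 8), (8, 20, -4)
cycles coincide ⇒ equivalent

yes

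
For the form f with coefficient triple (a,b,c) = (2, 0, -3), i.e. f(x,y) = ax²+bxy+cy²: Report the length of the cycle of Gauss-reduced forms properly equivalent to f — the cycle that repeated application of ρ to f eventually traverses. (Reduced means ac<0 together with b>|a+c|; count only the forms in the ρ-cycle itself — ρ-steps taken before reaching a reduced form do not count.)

D = 24, ⌊√D⌋ = 4
descent: ρ → (-3,0,2)
descent: ρ → (2,4,-1)  [lands on river]
river: ρ → (-1,4,2)
ρ-cycle length = 2 (tail of 2 descent steps not counted)

2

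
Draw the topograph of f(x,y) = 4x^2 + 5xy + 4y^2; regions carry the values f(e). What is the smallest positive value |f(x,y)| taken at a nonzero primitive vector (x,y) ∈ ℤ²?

translate: b→-3 (≡5 mod 8), so (4,5,4)→(4,-3,3)
flip: (4,-3,3)→(3,3,4)
reduced (well bottom): (3,3,4) with a≤c, −a<b≤a
well minimum = a = 3

3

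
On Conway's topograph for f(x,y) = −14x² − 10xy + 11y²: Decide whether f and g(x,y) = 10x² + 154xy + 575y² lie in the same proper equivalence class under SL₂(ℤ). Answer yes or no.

D₁ = 716, D₂ = 716
river cycle of f (length 14): (11, 10, -14), (-14, 18, 7), (7, 24, -5), (-5, 26, 2), (2, 26, -5), (-5, 24, 7), (7, 18, -14), (-14, 10, 11), (11, 12, -13), (-13, 14, 10), … (4 more)
river cycle of g (length 14): (10, 14, -13), (-13, 12, 11), (11, 10, -14), (-14, 18, 7), (7, 24, -5), (-5, 26, 2), (2, 26, -5), (-5, 24, 7), (7, 18, -14), (-14, 10, 11), … (4 more)
cycles coincide ⇒ equivalent

yes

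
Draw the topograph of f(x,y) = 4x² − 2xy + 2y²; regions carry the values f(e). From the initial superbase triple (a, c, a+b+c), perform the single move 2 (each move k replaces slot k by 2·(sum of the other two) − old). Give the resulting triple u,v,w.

start (4,2,4) = (f(1,0),f(0,1),f(1,1))
replace slot 2: 2·(4+4) − 2 = 14 → (4,14,4)

4,14,4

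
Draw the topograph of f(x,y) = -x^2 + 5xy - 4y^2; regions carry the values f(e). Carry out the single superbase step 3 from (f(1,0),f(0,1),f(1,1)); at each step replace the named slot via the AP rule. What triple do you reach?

start (-1,-4,0) = (f(1,0),f(0,1),f(1,1))
replace slot 3: 2·((-1)+(-4)) − 0 = -10 → (-1,-4,-10)

-1,-4,-10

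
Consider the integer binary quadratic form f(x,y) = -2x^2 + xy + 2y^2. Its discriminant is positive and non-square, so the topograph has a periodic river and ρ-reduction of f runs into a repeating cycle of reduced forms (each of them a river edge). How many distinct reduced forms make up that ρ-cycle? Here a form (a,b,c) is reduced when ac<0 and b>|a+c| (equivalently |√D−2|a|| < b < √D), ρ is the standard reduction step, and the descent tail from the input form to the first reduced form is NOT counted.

D = 17, ⌊√D⌋ = 4
river: ρ → (2,3,-1)
river: ρ → (-1,3,2)
river: ρ → (2,1,-2)
river: ρ → (-2,3,1)
river: ρ → (1,3,-2)
river: ρ → (-2,1,2)
ρ-cycle length = 6 (tail of 0 descent steps not counted)

6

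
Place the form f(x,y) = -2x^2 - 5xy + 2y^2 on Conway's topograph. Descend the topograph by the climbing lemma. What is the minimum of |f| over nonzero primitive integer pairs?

descent: ρ → (2,5,-2)  [lands on river]
river: ρ → (-2,3,4)
river: ρ → (4,5,-1)
river: ρ → (-1,5,4)
river: ρ → (4,3,-2)
river: ρ → (-2,5,2)
river: ρ → (2,3,-4)
river: ρ → (-4,5,1)
river: ρ → (1,5,-4)
river: ρ → (-4,3,2)
closes: descent 1, river 10
min |a| on river = 1

1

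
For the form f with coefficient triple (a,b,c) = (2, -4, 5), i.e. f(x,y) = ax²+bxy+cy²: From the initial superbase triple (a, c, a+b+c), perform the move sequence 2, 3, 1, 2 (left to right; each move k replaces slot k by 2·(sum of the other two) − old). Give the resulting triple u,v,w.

start (2,5,3) = (f(1,0),f(0,1),f(1,1))
replace slot 2: 2·(2+3) − 5 = 5 → (2,5,3)
replace slot 3: 2·(2+5) − 3 = 11 → (2,5,11)
replace slot 1: 2·(5+11) − 2 = 30 → (30,5,11)
replace slot 2: 2·(30+11) − 5 = 77 → (30,77,11)

30,77,11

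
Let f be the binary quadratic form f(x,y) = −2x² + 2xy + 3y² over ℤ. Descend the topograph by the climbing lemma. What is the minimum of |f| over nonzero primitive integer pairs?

river: ρ → (3,4,-1)
river: ρ → (-1,4,3)
river: ρ → (3,2,-2)
river: ρ → (-2,2,3)
closes: descent 0, river 4
min |a| on river = 1

1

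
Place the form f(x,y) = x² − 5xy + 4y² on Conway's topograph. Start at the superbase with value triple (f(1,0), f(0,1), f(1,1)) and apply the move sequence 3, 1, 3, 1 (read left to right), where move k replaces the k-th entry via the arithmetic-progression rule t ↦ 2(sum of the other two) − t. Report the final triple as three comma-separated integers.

start (1,4,0) = (f(1,0),f(0,1),f(1,1))
replace slot 3: 2·(1+4) − 0 = 10 → (1,4,10)
replace slot 1: 2·(4+10) − 1 = 27 → (27,4,10)
replace slot 3: 2·(27+4) − 10 = 52 → (27,4,52)
replace slot 1: 2·(4+52) − 27 = 85 → (85,4,52)

85,4,52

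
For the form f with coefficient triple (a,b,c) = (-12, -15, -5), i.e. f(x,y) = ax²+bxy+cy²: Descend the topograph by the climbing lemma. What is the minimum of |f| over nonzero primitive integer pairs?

translate: b→-9 (≡15 mod 24), so (12,15,5)→(12,-9,2)
flip: (12,-9,2)→(2,9,12)
translate: b→1 (≡9 mod 4), so (2,9,12)→(2,1,2)
reduced (well bottom): (2,1,2) with a≤c, −a<b≤a
well minimum |f| = |-2| = 2 (negative-definite)

2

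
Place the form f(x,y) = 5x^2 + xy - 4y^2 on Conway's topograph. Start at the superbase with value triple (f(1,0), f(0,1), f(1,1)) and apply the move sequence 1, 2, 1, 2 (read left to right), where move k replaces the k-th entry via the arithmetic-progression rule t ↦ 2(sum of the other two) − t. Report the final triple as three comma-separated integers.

start (5,-4,2) = (f(1,0),f(0,1),f(1,1))
replace slot 1: 2·((-4)+2) − 5 = -9 → (-9,-4,2)
replace slot 2: 2·((-9)+2) − (-4) = -10 → (-9,-10,2)
replace slot 1: 2·((-10)+2) − (-9) = -7 → (-7,-10,2)
replace slot 2: 2·((-7)+2) − (-10) = 0 → (-7,0,2)

-7,0,2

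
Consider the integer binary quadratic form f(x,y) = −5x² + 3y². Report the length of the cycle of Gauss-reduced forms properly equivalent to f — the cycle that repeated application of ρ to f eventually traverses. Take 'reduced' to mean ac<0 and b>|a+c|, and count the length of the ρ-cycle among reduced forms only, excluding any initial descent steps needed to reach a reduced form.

D = 60, ⌊√D⌋ = 7
descent: ρ → (3,6,-2)  [lands on river]
river: ρ → (-2,6,3)
ρ-cycle length = 2 (tail of 1 descent step not counted)

2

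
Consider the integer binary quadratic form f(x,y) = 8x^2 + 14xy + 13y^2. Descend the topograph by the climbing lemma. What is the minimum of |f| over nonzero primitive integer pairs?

translate: b→-2 (≡14 mod 16), so (8,14,13)→(8,-2,7)
flip: (8,-2,7)→(7,2,8)
reduced (well bottom): (7,2,8) with a≤c, −a<b≤a
well minimum = a = 7

7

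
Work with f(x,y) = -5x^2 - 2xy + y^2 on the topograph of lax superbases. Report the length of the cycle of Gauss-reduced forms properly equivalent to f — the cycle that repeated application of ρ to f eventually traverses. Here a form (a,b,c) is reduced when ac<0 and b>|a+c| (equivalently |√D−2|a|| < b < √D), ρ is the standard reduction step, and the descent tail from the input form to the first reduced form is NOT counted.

D = 24, ⌊√D⌋ = 4
descent: ρ → (1,4,-2)  [lands on river]
river: ρ → (-2,4,1)
ρ-cycle length = 2 (tail of 1 descent step not counted)

2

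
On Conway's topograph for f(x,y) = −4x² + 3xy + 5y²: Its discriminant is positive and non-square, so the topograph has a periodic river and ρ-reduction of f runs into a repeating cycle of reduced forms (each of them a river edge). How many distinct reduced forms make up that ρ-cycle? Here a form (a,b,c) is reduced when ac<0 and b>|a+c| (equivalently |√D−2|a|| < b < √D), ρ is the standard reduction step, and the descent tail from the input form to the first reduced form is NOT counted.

D = 89, ⌊√D⌋ = 9
river: ρ → (5,7,-2)
river: ρ → (-2,9,1)
river: ρ → (1,9,-2)
river: ρ → (-2,7,5)
river: ρ → (5,3,-4)
river: ρ → (-4,5,4)
river: ρ → (4,3,-5)
river: ρ → (-5,7,2)
river: ρ → (2,9,-1)
river: ρ → (-1,9,2)
river: ρ → (2,7,-5)
river: ρ → (-5,3,4)
river: ρ → (4,5,-4)
river: ρ → (-4,3,5)
ρ-cycle length = 14 (tail of 0 descent steps not counted)

14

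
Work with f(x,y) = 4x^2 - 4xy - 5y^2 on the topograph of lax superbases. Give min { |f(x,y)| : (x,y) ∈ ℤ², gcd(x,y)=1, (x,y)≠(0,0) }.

descent: ρ → (-5,4,4)  [lands on river]
river: ρ → (4,4,-5)
river: ρ → (-5,6,3)
river: ρ → (3,6,-5)
closes: descent 1, river 4
min |a| on river = 3

3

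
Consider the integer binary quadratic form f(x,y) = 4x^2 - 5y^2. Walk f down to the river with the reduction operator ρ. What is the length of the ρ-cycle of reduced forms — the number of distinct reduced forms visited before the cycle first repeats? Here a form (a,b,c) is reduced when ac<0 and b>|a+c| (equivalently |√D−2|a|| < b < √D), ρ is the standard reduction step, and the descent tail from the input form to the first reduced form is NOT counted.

D = 80, ⌊√D⌋ = 8
descent: ρ → (-5,0,4)
descent: ρ → (4,8,-1)  [lands on river]
river: ρ → (-1,8,4)
ρ-cycle length = 2 (tail of 2 descent steps not counted)

2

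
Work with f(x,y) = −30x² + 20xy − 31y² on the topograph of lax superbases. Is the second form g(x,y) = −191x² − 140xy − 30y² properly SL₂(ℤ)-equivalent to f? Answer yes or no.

D₁ = -3320, D₂ = -3320
f is negative-definite; reduce −f:
−f: reduced (well bottom): (30,-20,31) with a≤c, −a<b≤a
flip sign back: reduced form of f is (-30,20,-31)
g is negative-definite; reduce −g:
−g: flip: (191,140,30)→(30,-140,191)
−g: translate: b→-20 (≡-140 mod 60), so (30,-140,191)→(30,-20,31)
−g: reduced (well bottom): (30,-20,31) with a≤c, −a<b≤a
flip sign back: reduced form of g is (-30,20,-31)
reduced forms (-30, 20, -31) vs (-30, 20, -31) ⇒ equivalent

yes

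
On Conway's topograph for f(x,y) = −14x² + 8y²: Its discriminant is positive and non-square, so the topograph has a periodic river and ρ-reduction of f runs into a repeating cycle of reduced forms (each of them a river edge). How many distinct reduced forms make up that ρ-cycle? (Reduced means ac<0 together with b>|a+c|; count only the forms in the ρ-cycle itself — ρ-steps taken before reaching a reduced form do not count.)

D = 448, ⌊√D⌋ = 21
descent: ρ → (8,16,-6)  [lands on river]
river: ρ → (-6,20,2)
river: ρ → (2,20,-6)
river: ρ → (-6,16,8)
ρ-cycle length = 4 (tail of 1 descent step not counted)

4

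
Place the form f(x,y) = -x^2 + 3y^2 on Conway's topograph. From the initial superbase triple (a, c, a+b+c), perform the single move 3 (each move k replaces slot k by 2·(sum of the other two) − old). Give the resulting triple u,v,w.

start (-1,3,2) = (f(1,0),f(0,1),f(1,1))
replace slot 3: 2·((-1)+3) − 2 = 2 → (-1,3,2)

-1,3,2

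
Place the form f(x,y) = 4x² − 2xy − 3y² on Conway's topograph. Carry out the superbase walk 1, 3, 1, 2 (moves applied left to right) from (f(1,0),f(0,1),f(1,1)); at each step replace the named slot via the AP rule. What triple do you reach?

start (4,-3,-1) = (f(1,0),f(0,1),f(1,1))
replace slot 1: 2·((-3)+(-1)) − 4 = -12 → (-12,-3,-1)
replace slot 3: 2·((-12)+(-3)) − (-1) = -29 → (-12,-3,-29)
replace slot 1: 2·((-3)+(-29)) − (-12) = -52 → (-52,-3,-29)
replace slot 2: 2·((-52)+(-29)) − (-3) = -159 → (-52,-159,-29)

-52,-159,-29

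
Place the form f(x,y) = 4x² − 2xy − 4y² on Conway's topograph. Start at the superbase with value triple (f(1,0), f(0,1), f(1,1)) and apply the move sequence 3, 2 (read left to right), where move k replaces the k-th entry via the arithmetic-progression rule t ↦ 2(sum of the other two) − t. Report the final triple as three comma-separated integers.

start (4,-4,-2) = (f(1,0),f(0,1),f(1,1))
replace slot 3: 2·(4+(-4)) − (-2) = 2 → (4,-4,2)
replace slot 2: 2·(4+2) − (-4) = 16 → (4,16,2)

4,16,2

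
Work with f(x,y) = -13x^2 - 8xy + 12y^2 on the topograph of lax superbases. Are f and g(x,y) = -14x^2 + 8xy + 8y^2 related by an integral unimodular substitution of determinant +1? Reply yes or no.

D₁ = 688, D₂ = 512
discriminants differ ⇒ not SL₂(ℤ)-equivalent

no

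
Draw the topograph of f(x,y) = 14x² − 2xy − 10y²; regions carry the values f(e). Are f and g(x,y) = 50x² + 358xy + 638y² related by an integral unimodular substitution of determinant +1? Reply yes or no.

D₁ = 564, D₂ = 564
river cycle of f (length 4): (-10, 22, 2), (2, 22, -10), (-10, 18, 6), (6, 18, -10)
river cycle of g (length 4): (6, 18, -10), (-10, 22, 2), (2, 22, -10), (-10, 18, 6)
cycles coincide ⇒ equivalent

yes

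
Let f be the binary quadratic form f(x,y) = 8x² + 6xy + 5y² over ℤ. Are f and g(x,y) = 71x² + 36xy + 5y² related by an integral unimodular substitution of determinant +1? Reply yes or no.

D₁ = -124, D₂ = -124
f: flip: (8,6,5)→(5,-6,8)
f: translate: b→4 (≡-6 mod 10), so (5,-6,8)→(5,4,7)
f: reduced (well bottom): (5,4,7) with a≤c, −a<b≤a
g: flip: (71,36,5)→(5,-36,71)
g: translate: b→4 (≡-36 mod 10), so (5,-36,71)→(5,4,7)
g: reduced (well bottom): (5,4,7) with a≤c, −a<b≤a
reduced forms (5, 4, 7) vs (5, 4, 7) ⇒ equivalent

yes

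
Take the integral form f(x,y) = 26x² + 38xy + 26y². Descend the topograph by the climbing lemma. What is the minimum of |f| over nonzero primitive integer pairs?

translate: b→-14 (≡38 mod 52), so (26,38,26)→(26,-14,14)
flip: (26,-14,14)→(14,14,26)
reduced (well bottom): (14,14,26) with a≤c, −a<b≤a
well minimum = a = 14

14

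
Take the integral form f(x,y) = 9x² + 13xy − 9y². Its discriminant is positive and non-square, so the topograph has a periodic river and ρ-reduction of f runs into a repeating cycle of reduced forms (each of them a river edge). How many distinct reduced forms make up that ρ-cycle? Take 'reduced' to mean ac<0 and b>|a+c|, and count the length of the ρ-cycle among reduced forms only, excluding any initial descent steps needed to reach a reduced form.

D = 493, ⌊√D⌋ = 22
river: ρ → (-9,5,13)
river: ρ → (13,21,-1)
river: ρ → (-1,21,13)
river: ρ → (13,5,-9)
river: ρ → (-9,13,9)
river: ρ → (9,5,-13)
river: ρ → (-13,21,1)
river: ρ → (1,21,-13)
river: ρ → (-13,5,9)
river: ρ → (9,13,-9)
ρ-cycle length = 10 (tail of 0 descent steps not counted)

10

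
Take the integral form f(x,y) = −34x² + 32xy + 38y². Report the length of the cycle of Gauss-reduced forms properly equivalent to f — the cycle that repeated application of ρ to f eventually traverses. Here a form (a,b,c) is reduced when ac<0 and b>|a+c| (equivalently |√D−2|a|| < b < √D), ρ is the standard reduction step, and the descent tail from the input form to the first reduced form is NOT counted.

D = 6192, ⌊√D⌋ = 78
river: ρ → (38,44,-28)
river: ρ → (-28,68,14)
river: ρ → (14,72,-18)
river: ρ → (-18,72,14)
river: ρ → (14,68,-28)
river: ρ → (-28,44,38)
river: ρ → (38,32,-34)
river: ρ → (-34,36,36)
river: ρ → (36,36,-34)
river: ρ → (-34,32,38)
ρ-cycle length = 10 (tail of 0 descent steps not counted)

10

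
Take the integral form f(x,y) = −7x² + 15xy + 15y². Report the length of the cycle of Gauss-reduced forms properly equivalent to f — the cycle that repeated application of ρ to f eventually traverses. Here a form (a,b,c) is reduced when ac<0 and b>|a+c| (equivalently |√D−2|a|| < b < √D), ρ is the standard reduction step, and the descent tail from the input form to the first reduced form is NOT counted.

D = 645, ⌊√D⌋ = 25
river: ρ → (15,15,-7)
river: ρ → (-7,13,17)
river: ρ → (17,21,-3)
river: ρ → (-3,21,17)
river: ρ → (17,13,-7)
river: ρ → (-7,15,15)
ρ-cycle length = 6 (tail of 0 descent steps not counted)

6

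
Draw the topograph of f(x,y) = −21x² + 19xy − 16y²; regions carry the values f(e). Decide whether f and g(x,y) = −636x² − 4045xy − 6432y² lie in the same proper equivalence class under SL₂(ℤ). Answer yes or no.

D₁ = -983, D₂ = -983
f is negative-definite; reduce −f:
−f: flip: (21,-19,16)→(16,19,21)
−f: translate: b→-13 (≡19 mod 32), so (16,19,21)→(16,-13,18)
−f: reduced (well bottom): (16,-13,18) with a≤c, −a<b≤a
flip sign back: reduced form of f is (-16,13,-18)
g is negative-definite; reduce −g:
−g: translate: b→229 (≡4045 mod 1272), so (636,4045,6432)→(636,229,21)
−g: flip: (636,229,21)→(21,-229,636)
−g: translate: b→-19 (≡-229 mod 42), so (21,-229,636)→(21,-19,16)
−g: flip: (21,-19,16)→(16,19,21)
−g: translate: b→-13 (≡19 mod 32), so (16,19,21)→(16,-13,18)
−g: reduced (well bottom): (16,-13,18) with a≤c, −a<b≤a
flip sign back: reduced form of g is (-16,13,-18)
reduced forms (-16, 13, -18) vs (-16, 13, -18) ⇒ equivalent

yes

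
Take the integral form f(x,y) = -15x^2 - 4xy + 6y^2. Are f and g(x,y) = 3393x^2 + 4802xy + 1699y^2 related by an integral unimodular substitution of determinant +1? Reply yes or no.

D₁ = 376, D₂ = 376
river cycle of f (length 16): (6, 16, -5), (-5, 14, 9), (9, 4, -10), (-10, 16, 3), (3, 14, -15), (-15, 16, 2), (2, 16, -15), (-15, 14, 3), (3, 16, -10), (-10, 4, 9), … (6 more)
river cycle of g (length 16): (6, 16, -5), (-5, 14, 9), (9, 4, -10), (-10, 16, 3), (3, 14, -15), (-15, 16, 2), (2, 16, -15), (-15, 14, 3), (3, 16, -10), (-10, 4, 9), … (6 more)
cycles coincide ⇒ equivalent

yes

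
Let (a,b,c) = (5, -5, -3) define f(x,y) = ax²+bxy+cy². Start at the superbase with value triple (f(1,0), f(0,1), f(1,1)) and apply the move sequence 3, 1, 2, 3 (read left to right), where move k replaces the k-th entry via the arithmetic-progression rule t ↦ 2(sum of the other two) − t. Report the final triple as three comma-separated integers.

start (5,-3,-3) = (f(1,0),f(0,1),f(1,1))
replace slot 3: 2·(5+(-3)) − (-3) = 7 → (5,-3,7)
replace slot 1: 2·((-3)+7) − 5 = 3 → (3,-3,7)
replace slot 2: 2·(3+7) − (-3) = 23 → (3,23,7)
replace slot 3: 2·(3+23) − 7 = 45 → (3,23,45)

3,23,45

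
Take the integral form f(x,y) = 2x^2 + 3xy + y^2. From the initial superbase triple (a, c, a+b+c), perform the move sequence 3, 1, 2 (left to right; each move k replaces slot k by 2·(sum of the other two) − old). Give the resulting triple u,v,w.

start (2,1,6) = (f(1,0),f(0,1),f(1,1))
replace slot 3: 2·(2+1) − 6 = 0 → (2,1,0)
replace slot 1: 2·(1+0) − 2 = 0 → (0,1,0)
replace slot 2: 2·(0+0) − 1 = -1 → (0,-1,0)

0,-1,0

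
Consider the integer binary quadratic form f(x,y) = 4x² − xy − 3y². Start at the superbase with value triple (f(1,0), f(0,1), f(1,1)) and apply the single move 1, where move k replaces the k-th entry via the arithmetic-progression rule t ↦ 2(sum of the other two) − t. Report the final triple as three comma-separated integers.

start (4,-3,0) = (f(1,0),f(0,1),f(1,1))
replace slot 1: 2·((-3)+0) − 4 = -10 → (-10,-3,0)

-10,-3,0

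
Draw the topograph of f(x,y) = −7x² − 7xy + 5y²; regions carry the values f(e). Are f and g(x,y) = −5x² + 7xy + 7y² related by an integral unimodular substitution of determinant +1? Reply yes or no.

D₁ = 189, D₂ = 189
river cycle of f (length 4): (5, 7, -7), (-7, 7, 5), (5, 13, -1), (-1, 13, 5)
river cycle of g (length 4): (7, 7, -5), (-5, 13, 1), (1, 13, -5), (-5, 7, 7)
cycles differ ⇒ inequivalent

no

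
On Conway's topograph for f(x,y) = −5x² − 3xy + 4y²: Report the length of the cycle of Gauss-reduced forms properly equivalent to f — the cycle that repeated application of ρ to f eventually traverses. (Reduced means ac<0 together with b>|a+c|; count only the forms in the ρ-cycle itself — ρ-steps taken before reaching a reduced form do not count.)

D = 89, ⌊√D⌋ = 9
descent: ρ → (4,3,-5)  [lands on river]
river: ρ → (-5,7,2)
river: ρ → (2,9,-1)
river: ρ → (-1,9,2)
river: ρ → (2,7,-5)
river: ρ → (-5,3,4)
river: ρ → (4,5,-4)
river: ρ → (-4,3,5)
river: ρ → (5,7,-2)
river: ρ → (-2,9,1)
river: ρ → (1,9,-2)
river: ρ → (-2,7,5)
river: ρ → (5,3,-4)
river: ρ → (-4,5,4)
ρ-cycle length = 14 (tail of 1 descent step not counted)

14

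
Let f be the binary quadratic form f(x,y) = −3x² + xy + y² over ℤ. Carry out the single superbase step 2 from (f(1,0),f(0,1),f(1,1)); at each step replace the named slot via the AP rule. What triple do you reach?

start (-3,1,-1) = (f(1,0),f(0,1),f(1,1))
replace slot 2: 2·((-3)+(-1)) − 1 = -9 → (-3,-9,-1)

-3,-9,-1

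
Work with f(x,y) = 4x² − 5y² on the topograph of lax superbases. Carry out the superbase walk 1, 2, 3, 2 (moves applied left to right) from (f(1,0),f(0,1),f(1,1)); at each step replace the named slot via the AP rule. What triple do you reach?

start (4,-5,-1) = (f(1,0),f(0,1),f(1,1))
replace slot 1: 2·((-5)+(-1)) − 4 = -16 → (-16,-5,-1)
replace slot 2: 2·((-16)+(-1)) − (-5) = -29 → (-16,-29,-1)
replace slot 3: 2·((-16)+(-29)) − (-1) = -89 → (-16,-29,-89)
replace slot 2: 2·((-16)+(-89)) − (-29) = -181 → (-16,-181,-89)

-16,-181,-89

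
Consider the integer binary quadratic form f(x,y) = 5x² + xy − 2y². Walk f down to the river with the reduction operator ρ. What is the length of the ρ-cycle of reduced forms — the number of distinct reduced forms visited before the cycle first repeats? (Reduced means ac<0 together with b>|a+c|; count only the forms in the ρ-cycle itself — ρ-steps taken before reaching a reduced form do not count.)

D = 41, ⌊√D⌋ = 6
descent: ρ → (-2,3,4)  [lands on river]
river: ρ → (4,5,-1)
river: ρ → (-1,5,4)
river: ρ → (4,3,-2)
river: ρ → (-2,5,2)
river: ρ → (2,3,-4)
river: ρ → (-4,5,1)
river: ρ → (1,5,-4)
river: ρ → (-4,3,2)
river: ρ → (2,5,-2)
ρ-cycle length = 10 (tail of 1 descent step not counted)

10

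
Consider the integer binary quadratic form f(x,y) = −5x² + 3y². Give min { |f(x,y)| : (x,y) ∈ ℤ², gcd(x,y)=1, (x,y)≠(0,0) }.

descent: ρ → (3,6,-2)  [lands on river]
river: ρ → (-2,6,3)
closes: descent 1, river 2
min |a| on river = 2

2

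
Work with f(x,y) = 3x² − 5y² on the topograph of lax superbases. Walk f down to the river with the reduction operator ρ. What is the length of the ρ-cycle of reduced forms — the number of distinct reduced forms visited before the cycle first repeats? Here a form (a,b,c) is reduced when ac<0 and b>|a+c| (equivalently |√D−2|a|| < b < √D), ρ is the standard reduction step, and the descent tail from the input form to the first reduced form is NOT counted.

D = 60, ⌊√D⌋ = 7
descent: ρ → (-5,0,3)
descent: ρ → (3,6,-2)  [lands on river]
river: ρ → (-2,6,3)
ρ-cycle length = 2 (tail of 2 descent steps not counted)

2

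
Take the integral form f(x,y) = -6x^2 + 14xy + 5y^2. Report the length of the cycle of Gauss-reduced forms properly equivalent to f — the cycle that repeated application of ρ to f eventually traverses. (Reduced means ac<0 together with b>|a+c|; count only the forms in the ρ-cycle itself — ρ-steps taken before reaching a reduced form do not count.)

D = 316, ⌊√D⌋ = 17
river: ρ → (5,16,-3)
river: ρ → (-3,14,10)
river: ρ → (10,6,-7)
river: ρ → (-7,8,9)
river: ρ → (9,10,-6)
river: ρ → (-6,14,5)
ρ-cycle length = 6 (tail of 0 descent steps not counted)

6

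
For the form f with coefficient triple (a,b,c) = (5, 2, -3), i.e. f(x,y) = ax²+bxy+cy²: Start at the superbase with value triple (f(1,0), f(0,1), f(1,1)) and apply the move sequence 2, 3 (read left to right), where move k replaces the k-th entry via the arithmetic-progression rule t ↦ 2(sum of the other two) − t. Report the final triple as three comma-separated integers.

start (5,-3,4) = (f(1,0),f(0,1),f(1,1))
replace slot 2: 2·(5+4) − (-3) = 21 → (5,21,4)
replace slot 3: 2·(5+21) − 4 = 48 → (5,21,48)

5,21,48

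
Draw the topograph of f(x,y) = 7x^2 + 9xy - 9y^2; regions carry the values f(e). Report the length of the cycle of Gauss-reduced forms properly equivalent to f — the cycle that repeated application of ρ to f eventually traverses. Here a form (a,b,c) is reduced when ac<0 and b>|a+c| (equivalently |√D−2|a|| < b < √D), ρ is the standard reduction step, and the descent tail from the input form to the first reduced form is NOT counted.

D = 333, ⌊√D⌋ = 18
river: ρ → (-9,9,7)
river: ρ → (7,5,-11)
river: ρ → (-11,17,1)
river: ρ → (1,17,-11)
river: ρ → (-11,5,7)
river: ρ → (7,9,-9)
ρ-cycle length = 6 (tail of 0 descent steps not counted)

6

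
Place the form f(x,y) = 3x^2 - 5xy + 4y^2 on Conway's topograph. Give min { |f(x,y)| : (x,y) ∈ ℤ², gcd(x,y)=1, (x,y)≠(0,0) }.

translate: b→1 (≡-5 mod 6), so (3,-5,4)→(3,1,2)
flip: (3,1,2)→(2,-1,3)
reduced (well bottom): (2,-1,3) with a≤c, −a<b≤a
well minimum = a = 2

2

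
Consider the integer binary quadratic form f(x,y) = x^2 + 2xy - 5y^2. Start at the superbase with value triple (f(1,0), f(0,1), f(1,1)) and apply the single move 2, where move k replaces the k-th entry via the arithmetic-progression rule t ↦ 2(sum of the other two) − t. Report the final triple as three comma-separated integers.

start (1,-5,-2) = (f(1,0),f(0,1),f(1,1))
replace slot 2: 2·(1+(-2)) − (-5) = 3 → (1,3,-2)

1,3,-2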